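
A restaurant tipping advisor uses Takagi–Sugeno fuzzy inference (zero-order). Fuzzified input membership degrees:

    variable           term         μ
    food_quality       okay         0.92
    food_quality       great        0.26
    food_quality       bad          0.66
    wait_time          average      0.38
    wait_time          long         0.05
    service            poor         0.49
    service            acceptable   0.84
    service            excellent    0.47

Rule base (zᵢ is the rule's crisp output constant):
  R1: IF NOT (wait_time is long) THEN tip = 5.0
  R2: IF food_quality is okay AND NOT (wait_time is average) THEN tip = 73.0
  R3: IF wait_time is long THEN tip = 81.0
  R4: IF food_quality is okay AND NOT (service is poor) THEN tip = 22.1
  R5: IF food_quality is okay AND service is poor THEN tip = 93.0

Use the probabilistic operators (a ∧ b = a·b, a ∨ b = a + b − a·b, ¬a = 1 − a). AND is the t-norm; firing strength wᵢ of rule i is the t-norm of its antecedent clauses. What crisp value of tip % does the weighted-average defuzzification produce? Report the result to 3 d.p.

41.252

R1 (z=5.0): ¬long=1−0.05=0.95 → w = 0.9500
R2 (z=73.0): okay=0.92, ¬average=1−0.38=0.62; AND[a·b] → w = 0.5704
R3 (z=81.0): long=0.05 → w = 0.0500
R4 (z=22.1): okay=0.92, ¬poor=1−0.49=0.51; AND[a·b] → w = 0.4692
R5 (z=93.0): okay=0.92, poor=0.49; AND[a·b] → w = 0.4508
Weighted average = (0.9500·5.0 + 0.5704·73.0 + 0.0500·81.0 + 0.4692·22.1 + 0.4508·93.0) / (0.9500 + 0.5704 + 0.0500 + 0.4692 + 0.4508)
  = 102.7329 / 2.4904 = 41.252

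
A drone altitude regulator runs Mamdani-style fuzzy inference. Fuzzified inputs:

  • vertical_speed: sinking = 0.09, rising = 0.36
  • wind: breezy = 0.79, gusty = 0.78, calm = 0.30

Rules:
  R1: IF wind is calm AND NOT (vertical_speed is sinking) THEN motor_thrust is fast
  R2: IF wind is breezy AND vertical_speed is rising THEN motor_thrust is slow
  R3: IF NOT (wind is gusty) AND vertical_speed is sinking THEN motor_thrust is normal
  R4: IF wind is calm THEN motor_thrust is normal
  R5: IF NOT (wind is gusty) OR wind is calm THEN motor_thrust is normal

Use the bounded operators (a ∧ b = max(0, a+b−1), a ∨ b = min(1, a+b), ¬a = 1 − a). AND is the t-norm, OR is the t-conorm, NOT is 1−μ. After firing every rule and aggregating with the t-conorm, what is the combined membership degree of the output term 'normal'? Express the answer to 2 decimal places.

R1: calm=0.30, ¬sinking=1−0.09=0.91; AND[max(0, a+b−1)] → w = 0.21
R2: breezy=0.79, rising=0.36; AND[max(0, a+b−1)] → w = 0.15
R3: ¬gusty=1−0.78=0.22, sinking=0.09; AND[max(0, a+b−1)] → w = 0.00
R4: calm=0.30 → w = 0.30
R5: ¬gusty=1−0.78=0.22, calm=0.30; OR[min(1, a+b)] → w = 0.52
Rules with consequent 'normal': {R3, R4, R5} → strengths 0.00, 0.30, 0.52
Aggregate via t-conorm [min(1, a+b)]: 0.82

0.82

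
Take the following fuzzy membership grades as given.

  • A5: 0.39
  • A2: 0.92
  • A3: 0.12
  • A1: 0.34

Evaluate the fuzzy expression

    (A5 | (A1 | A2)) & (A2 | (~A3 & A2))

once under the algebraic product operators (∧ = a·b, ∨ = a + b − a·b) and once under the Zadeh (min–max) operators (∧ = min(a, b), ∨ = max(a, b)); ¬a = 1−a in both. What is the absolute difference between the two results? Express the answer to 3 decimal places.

0.033

Under algebraic product:
  A1 | A2 = a + b − a·b on (0.3400, 0.9200) = 0.9472
  A5 | (A1 | A2) = a + b − a·b on (0.3900, 0.9472) = 0.9678
  ~A3 = 1 − 0.1200 = 0.8800
  ~A3 & A2 = a·b on (0.8800, 0.9200) = 0.8096
  A2 | (~A3 & A2) = a + b − a·b on (0.9200, 0.8096) = 0.9848
  (A5 | (A1 | A2)) & (A2 | (~A3 & A2)) = a·b on (0.9678, 0.9848) = 0.9531
  → value = 0.9531
Under Zadeh (min–max):
  A1 | A2 = max(a, b) on (0.34, 0.92) = 0.92
  A5 | (A1 | A2) = max(a, b) on (0.39, 0.92) = 0.92
  ~A3 = 1 − 0.12 = 0.88
  ~A3 & A2 = min(a, b) on (0.88, 0.92) = 0.88
  A2 | (~A3 & A2) = max(a, b) on (0.92, 0.88) = 0.92
  (A5 | (A1 | A2)) & (A2 | (~A3 & A2)) = min(a, b) on (0.92, 0.92) = 0.92
  → value = 0.9200
|0.9531 − 0.9200| = 0.033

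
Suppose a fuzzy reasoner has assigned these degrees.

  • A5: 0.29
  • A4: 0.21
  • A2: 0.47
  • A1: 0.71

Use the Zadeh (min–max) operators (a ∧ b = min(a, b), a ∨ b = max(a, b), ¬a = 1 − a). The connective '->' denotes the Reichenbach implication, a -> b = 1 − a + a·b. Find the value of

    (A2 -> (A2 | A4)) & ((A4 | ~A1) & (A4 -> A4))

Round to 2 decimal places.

A2 | A4 = max(a, b) on (0.47, 0.21) = 0.47
A2 -> (A2 | A4)  [Reichenbach: 1 − a + a·b] with a=0.47, b=0.47 → 0.75
~A1 = 1 − 0.71 = 0.29
A4 | ~A1 = max(a, b) on (0.21, 0.29) = 0.29
A4 -> A4  [Reichenbach: 1 − a + a·b] with a=0.21, b=0.21 → 0.83
(A4 | ~A1) & (A4 -> A4) = min(a, b) on (0.29, 0.83) = 0.29
(A2 -> (A2 | A4)) & ((A4 | ~A1) & (A4 -> A4)) = min(a, b) on (0.75, 0.29) = 0.29

0.29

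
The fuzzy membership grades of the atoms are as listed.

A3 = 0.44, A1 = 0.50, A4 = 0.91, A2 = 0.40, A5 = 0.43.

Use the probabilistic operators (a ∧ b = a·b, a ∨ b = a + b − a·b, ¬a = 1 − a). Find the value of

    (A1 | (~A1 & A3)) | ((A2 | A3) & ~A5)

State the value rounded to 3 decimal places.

0.758

~A1 = 1 − 0.5000 = 0.5000
~A1 & A3 = a·b on (0.5000, 0.4400) = 0.2200
A1 | (~A1 & A3) = a + b − a·b on (0.5000, 0.2200) = 0.6100
A2 | A3 = a + b − a·b on (0.4000, 0.4400) = 0.6640
~A5 = 1 − 0.4300 = 0.5700
(A2 | A3) & ~A5 = a·b on (0.6640, 0.5700) = 0.3785
(A1 | (~A1 & A3)) | ((A2 | A3) & ~A5) = a + b − a·b on (0.6100, 0.3785) = 0.7576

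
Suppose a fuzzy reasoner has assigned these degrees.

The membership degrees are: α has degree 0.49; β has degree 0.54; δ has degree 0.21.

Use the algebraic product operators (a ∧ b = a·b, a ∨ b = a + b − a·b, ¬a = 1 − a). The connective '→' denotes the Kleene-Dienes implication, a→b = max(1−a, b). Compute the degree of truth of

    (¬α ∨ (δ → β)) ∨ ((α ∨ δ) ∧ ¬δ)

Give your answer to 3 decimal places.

0.946

¬α = 1 − 0.4900 = 0.5100
δ → β  [Kleene-Dienes: max(1−a, b)] with a=0.2100, b=0.5400 → 0.7900
¬α ∨ (δ → β) = a + b − a·b on (0.5100, 0.7900) = 0.8971
α ∨ δ = a + b − a·b on (0.4900, 0.2100) = 0.5971
¬δ = 1 − 0.2100 = 0.7900
(α ∨ δ) ∧ ¬δ = a·b on (0.5971, 0.7900) = 0.4717
(¬α ∨ (δ → β)) ∨ ((α ∨ δ) ∧ ¬δ) = a + b − a·b on (0.8971, 0.4717) = 0.9456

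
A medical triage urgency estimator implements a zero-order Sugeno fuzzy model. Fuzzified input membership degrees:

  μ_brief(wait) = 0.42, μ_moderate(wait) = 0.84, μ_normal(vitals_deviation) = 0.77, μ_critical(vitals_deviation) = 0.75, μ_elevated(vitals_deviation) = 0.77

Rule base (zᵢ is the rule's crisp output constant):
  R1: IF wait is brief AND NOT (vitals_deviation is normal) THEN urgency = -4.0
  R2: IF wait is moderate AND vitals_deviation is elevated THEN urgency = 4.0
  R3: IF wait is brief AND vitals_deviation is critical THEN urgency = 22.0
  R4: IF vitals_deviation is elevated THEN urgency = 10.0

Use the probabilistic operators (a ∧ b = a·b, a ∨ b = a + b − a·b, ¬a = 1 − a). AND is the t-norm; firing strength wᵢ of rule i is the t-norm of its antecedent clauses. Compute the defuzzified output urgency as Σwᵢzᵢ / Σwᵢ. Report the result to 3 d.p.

9.205

R1 (z=-4.0): brief=0.42, ¬normal=1−0.77=0.23; AND[a·b] → w = 0.0966
R2 (z=4.0): moderate=0.84, elevated=0.77; AND[a·b] → w = 0.6468
R3 (z=22.0): brief=0.42, critical=0.75; AND[a·b] → w = 0.3150
R4 (z=10.0): elevated=0.77 → w = 0.7700
Weighted average = (0.0966·-4.0 + 0.6468·4.0 + 0.3150·22.0 + 0.7700·10.0) / (0.0966 + 0.6468 + 0.3150 + 0.7700)
  = 16.8308 / 1.8284 = 9.205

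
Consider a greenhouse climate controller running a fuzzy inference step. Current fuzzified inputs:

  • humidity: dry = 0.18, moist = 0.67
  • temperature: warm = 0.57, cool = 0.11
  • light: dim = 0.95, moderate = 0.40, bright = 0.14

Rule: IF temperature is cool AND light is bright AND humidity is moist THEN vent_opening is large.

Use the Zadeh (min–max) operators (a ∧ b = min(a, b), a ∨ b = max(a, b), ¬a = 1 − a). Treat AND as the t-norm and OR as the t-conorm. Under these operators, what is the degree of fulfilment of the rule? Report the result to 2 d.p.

firing strength: cool=0.11, bright=0.14, moist=0.67; AND[min(a, b)] → w = 0.11

0.11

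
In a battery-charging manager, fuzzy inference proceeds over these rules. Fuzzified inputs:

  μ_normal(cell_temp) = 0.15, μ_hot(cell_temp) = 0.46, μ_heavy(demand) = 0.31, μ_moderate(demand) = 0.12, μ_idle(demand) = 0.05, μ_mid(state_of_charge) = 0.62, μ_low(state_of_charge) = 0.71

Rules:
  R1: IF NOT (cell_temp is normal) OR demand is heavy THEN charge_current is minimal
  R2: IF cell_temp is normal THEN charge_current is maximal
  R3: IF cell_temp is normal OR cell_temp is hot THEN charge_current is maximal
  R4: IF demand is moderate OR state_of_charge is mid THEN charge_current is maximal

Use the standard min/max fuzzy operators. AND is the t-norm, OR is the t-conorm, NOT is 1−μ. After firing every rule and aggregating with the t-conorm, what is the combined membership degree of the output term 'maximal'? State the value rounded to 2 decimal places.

R1: ¬normal=1−0.15=0.85, heavy=0.31; OR[max(a, b)] → w = 0.85
R2: normal=0.15 → w = 0.15
R3: normal=0.15, hot=0.46; OR[max(a, b)] → w = 0.46
R4: moderate=0.12, mid=0.62; OR[max(a, b)] → w = 0.62
Rules with consequent 'maximal': {R2, R3, R4} → strengths 0.15, 0.46, 0.62
Aggregate via t-conorm [max(a, b)]: 0.62

0.62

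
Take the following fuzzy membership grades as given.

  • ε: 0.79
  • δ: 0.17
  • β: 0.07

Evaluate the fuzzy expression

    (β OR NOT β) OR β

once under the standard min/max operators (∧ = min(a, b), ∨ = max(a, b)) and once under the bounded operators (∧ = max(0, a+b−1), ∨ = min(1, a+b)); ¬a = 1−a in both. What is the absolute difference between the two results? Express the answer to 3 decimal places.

Under standard min/max:
  NOT β = 1 − 0.07 = 0.93
  β OR NOT β = max(a, b) on (0.07, 0.93) = 0.93
  (β OR NOT β) OR β = max(a, b) on (0.93, 0.07) = 0.93
  → value = 0.9300
Under bounded:
  NOT β = 1 − 0.07 = 0.93
  β OR NOT β = min(1, a+b) on (0.07, 0.93) = 1.00
  (β OR NOT β) OR β = min(1, a+b) on (1.00, 0.07) = 1.00
  → value = 1.0000
|0.9300 − 1.0000| = 0.070

0.070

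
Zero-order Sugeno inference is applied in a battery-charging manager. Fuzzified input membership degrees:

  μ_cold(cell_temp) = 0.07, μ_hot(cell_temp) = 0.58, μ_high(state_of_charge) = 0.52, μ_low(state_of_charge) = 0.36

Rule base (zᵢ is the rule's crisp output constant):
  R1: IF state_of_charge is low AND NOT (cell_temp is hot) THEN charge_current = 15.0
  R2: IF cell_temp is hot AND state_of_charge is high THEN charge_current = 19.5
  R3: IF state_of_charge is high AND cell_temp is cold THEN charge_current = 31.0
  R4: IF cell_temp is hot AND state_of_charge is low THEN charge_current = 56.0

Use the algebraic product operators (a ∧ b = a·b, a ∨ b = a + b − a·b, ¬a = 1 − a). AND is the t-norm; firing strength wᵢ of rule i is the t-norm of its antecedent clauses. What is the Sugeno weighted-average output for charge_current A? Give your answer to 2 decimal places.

R1 (z=15.0): low=0.36, ¬hot=1−0.58=0.42; AND[a·b] → w = 0.1512
R2 (z=19.5): hot=0.58, high=0.52; AND[a·b] → w = 0.3016
R3 (z=31.0): high=0.52, cold=0.07; AND[a·b] → w = 0.0364
R4 (z=56.0): hot=0.58, low=0.36; AND[a·b] → w = 0.2088
Weighted average = (0.1512·15.0 + 0.3016·19.5 + 0.0364·31.0 + 0.2088·56.0) / (0.1512 + 0.3016 + 0.0364 + 0.2088)
  = 20.9704 / 0.6980 = 30.04

30.04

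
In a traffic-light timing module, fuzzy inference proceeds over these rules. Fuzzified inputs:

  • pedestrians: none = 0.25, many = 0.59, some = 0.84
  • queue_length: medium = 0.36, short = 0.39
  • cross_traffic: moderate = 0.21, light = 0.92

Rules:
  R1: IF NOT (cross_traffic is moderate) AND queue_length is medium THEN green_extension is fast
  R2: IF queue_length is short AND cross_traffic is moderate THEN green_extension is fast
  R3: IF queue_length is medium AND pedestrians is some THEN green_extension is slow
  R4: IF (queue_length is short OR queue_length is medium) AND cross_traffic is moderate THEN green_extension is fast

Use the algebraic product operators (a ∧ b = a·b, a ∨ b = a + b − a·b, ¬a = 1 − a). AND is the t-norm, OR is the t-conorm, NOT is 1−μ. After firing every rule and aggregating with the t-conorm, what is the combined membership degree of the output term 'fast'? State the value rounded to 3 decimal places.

R1: ¬moderate=1−0.21=0.79, medium=0.36; AND[a·b] → w = 0.2844
R2: short=0.39, moderate=0.21; AND[a·b] → w = 0.0819
R3: medium=0.36, some=0.84; AND[a·b] → w = 0.3024
R4: (short=0.39 OR medium=0.36) = 0.6096; AND[a·b] with moderate=0.21 → w = 0.1280
Rules with consequent 'fast': {R1, R2, R4} → strengths 0.2844, 0.0819, 0.1280
Aggregate via t-conorm [a + b − a·b]: 0.4271

0.427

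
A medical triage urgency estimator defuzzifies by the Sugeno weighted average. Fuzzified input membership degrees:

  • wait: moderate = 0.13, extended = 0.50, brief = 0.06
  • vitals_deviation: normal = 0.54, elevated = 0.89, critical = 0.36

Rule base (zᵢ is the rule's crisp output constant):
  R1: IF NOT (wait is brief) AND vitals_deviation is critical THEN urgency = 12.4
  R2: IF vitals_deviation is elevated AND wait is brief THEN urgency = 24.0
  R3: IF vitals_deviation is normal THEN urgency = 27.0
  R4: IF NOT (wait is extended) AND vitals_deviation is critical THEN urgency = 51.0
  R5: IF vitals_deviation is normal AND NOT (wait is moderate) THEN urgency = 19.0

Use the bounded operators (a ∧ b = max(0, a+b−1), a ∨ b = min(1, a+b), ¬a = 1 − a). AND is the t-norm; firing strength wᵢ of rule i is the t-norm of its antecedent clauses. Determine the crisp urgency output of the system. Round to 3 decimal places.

R1 (z=12.4): ¬brief=1−0.06=0.94, critical=0.36; AND[max(0, a+b−1)] → w = 0.30
R2 (z=24.0): elevated=0.89, brief=0.06; AND[max(0, a+b−1)] → w = 0.00
R3 (z=27.0): normal=0.54 → w = 0.54
R4 (z=51.0): ¬extended=1−0.50=0.50, critical=0.36; AND[max(0, a+b−1)] → w = 0.00
R5 (z=19.0): normal=0.54, ¬moderate=1−0.13=0.87; AND[max(0, a+b−1)] → w = 0.41
Weighted average = (0.30·12.4 + 0.00·24.0 + 0.54·27.0 + 0.00·51.0 + 0.41·19.0) / (0.30 + 0.00 + 0.54 + 0.00 + 0.41)
  = 26.0900 / 1.2500 = 20.872

20.872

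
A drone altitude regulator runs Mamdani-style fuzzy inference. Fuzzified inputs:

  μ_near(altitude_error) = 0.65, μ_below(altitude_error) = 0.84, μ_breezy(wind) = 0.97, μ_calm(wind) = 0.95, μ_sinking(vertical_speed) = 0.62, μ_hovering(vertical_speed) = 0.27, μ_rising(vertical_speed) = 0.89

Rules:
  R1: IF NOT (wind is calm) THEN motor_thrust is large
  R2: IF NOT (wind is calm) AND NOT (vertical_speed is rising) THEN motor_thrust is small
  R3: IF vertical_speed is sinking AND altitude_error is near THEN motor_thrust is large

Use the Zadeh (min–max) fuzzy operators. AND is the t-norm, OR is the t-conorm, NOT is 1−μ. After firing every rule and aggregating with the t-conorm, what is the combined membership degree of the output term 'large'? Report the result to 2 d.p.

R1: ¬calm=1−0.95=0.05 → w = 0.05
R2: ¬calm=1−0.95=0.05, ¬rising=1−0.89=0.11; AND[min(a, b)] → w = 0.05
R3: sinking=0.62, near=0.65; AND[min(a, b)] → w = 0.62
Rules with consequent 'large': {R1, R3} → strengths 0.05, 0.62
Aggregate via t-conorm [max(a, b)]: 0.62

0.62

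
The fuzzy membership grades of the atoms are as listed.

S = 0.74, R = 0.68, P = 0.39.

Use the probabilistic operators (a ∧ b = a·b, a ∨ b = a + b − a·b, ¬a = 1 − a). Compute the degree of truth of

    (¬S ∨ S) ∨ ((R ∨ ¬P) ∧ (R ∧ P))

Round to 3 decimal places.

¬S = 1 − 0.7400 = 0.2600
¬S ∨ S = a + b − a·b on (0.2600, 0.7400) = 0.8076
¬P = 1 − 0.3900 = 0.6100
R ∨ ¬P = a + b − a·b on (0.6800, 0.6100) = 0.8752
R ∧ P = a·b on (0.6800, 0.3900) = 0.2652
(R ∨ ¬P) ∧ (R ∧ P) = a·b on (0.8752, 0.2652) = 0.2321
(¬S ∨ S) ∨ ((R ∨ ¬P) ∧ (R ∧ P)) = a + b − a·b on (0.8076, 0.2321) = 0.8523

0.852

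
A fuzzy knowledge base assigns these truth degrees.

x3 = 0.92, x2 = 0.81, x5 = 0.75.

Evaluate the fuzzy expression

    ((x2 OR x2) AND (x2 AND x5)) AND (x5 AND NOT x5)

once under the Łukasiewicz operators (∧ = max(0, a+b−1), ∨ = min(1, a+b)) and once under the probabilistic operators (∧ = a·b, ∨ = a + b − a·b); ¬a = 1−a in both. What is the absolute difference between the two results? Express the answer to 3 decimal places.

Under Łukasiewicz:
  x2 OR x2 = min(1, a+b) on (0.81, 0.81) = 1.00
  x2 AND x5 = max(0, a+b−1) on (0.81, 0.75) = 0.56
  (x2 OR x2) AND (x2 AND x5) = max(0, a+b−1) on (1.00, 0.56) = 0.56
  NOT x5 = 1 − 0.75 = 0.25
  x5 AND NOT x5 = max(0, a+b−1) on (0.75, 0.25) = 0.00
  ((x2 OR x2) AND (x2 AND x5)) AND (x5 AND NOT x5) = max(0, a+b−1) on (0.56, 0.00) = 0.00
  → value = 0.0000
Under probabilistic:
  x2 OR x2 = a + b − a·b on (0.8100, 0.8100) = 0.9639
  x2 AND x5 = a·b on (0.8100, 0.7500) = 0.6075
  (x2 OR x2) AND (x2 AND x5) = a·b on (0.9639, 0.6075) = 0.5856
  NOT x5 = 1 − 0.7500 = 0.2500
  x5 AND NOT x5 = a·b on (0.7500, 0.2500) = 0.1875
  ((x2 OR x2) AND (x2 AND x5)) AND (x5 AND NOT x5) = a·b on (0.5856, 0.1875) = 0.1098
  → value = 0.1098
|0.0000 − 0.1098| = 0.110

0.110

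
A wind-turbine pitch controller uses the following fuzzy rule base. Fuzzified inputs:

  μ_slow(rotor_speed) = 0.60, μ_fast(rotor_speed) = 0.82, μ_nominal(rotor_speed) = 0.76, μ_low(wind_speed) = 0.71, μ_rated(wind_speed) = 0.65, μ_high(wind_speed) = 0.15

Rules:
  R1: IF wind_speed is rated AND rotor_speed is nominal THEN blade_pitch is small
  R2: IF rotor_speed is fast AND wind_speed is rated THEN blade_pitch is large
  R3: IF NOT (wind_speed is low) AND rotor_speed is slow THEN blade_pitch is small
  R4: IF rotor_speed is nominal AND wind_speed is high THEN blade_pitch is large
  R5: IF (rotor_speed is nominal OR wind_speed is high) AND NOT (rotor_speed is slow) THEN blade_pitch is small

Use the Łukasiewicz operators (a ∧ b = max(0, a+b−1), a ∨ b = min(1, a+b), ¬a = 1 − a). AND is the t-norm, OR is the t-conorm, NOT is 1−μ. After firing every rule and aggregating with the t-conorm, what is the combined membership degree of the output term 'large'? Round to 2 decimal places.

0.47

R1: rated=0.65, nominal=0.76; AND[max(0, a+b−1)] → w = 0.41
R2: fast=0.82, rated=0.65; AND[max(0, a+b−1)] → w = 0.47
R3: ¬low=1−0.71=0.29, slow=0.60; AND[max(0, a+b−1)] → w = 0.00
R4: nominal=0.76, high=0.15; AND[max(0, a+b−1)] → w = 0.00
R5: (nominal=0.76 OR high=0.15) = 0.91; AND[max(0, a+b−1)] with ¬slow=1−0.60=0.40 → w = 0.31
Rules with consequent 'large': {R2, R4} → strengths 0.47, 0.00
Aggregate via t-conorm [min(1, a+b)]: 0.47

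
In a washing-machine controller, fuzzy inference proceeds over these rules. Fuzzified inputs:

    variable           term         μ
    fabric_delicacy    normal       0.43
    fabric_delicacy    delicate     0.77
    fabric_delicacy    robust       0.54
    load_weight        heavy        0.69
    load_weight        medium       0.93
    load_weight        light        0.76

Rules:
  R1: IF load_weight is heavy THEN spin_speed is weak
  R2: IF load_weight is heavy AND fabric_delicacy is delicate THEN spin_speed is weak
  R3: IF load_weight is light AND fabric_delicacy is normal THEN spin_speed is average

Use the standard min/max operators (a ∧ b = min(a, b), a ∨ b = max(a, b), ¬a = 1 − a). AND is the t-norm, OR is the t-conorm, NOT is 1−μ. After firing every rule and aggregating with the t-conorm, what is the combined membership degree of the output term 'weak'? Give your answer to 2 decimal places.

0.69

R1: heavy=0.69 → w = 0.69
R2: heavy=0.69, delicate=0.77; AND[min(a, b)] → w = 0.69
R3: light=0.76, normal=0.43; AND[min(a, b)] → w = 0.43
Rules with consequent 'weak': {R1, R2} → strengths 0.69, 0.69
Aggregate via t-conorm [max(a, b)]: 0.69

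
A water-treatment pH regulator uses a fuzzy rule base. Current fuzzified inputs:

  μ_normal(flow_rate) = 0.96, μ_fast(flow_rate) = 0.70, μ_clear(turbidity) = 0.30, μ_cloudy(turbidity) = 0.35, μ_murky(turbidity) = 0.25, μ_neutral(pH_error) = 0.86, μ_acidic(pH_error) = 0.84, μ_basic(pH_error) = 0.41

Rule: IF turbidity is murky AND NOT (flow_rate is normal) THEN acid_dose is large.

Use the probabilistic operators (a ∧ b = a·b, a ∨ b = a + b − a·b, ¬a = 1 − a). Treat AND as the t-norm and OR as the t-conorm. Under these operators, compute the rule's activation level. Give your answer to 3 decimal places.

0.010

firing strength: murky=0.25, ¬normal=1−0.96=0.04; AND[a·b] → w = 0.0100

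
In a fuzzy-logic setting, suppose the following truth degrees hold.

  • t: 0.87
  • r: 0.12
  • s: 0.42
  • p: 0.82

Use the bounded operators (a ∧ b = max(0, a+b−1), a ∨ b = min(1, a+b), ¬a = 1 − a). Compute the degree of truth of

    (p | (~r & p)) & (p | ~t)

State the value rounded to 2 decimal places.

~r = 1 − 0.12 = 0.88
~r & p = max(0, a+b−1) on (0.88, 0.82) = 0.70
p | (~r & p) = min(1, a+b) on (0.82, 0.70) = 1.00
~t = 1 − 0.87 = 0.13
p | ~t = min(1, a+b) on (0.82, 0.13) = 0.95
(p | (~r & p)) & (p | ~t) = max(0, a+b−1) on (1.00, 0.95) = 0.95

0.95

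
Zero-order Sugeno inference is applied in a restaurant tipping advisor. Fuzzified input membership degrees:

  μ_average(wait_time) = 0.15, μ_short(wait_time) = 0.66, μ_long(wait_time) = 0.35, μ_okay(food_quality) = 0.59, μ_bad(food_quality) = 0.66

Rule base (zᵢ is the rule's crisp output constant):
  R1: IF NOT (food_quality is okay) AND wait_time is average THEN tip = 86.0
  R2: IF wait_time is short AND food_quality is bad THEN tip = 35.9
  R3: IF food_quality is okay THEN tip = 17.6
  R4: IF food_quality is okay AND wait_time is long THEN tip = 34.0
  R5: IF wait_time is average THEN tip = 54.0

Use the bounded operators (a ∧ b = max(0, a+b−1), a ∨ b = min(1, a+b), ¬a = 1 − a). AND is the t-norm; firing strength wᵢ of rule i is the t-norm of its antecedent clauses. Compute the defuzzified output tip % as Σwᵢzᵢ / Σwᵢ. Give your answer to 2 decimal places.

R1 (z=86.0): ¬okay=1−0.59=0.41, average=0.15; AND[max(0, a+b−1)] → w = 0.00
R2 (z=35.9): short=0.66, bad=0.66; AND[max(0, a+b−1)] → w = 0.32
R3 (z=17.6): okay=0.59 → w = 0.59
R4 (z=34.0): okay=0.59, long=0.35; AND[max(0, a+b−1)] → w = 0.00
R5 (z=54.0): average=0.15 → w = 0.15
Weighted average = (0.00·86.0 + 0.32·35.9 + 0.59·17.6 + 0.00·34.0 + 0.15·54.0) / (0.00 + 0.32 + 0.59 + 0.00 + 0.15)
  = 29.9720 / 1.0600 = 28.28

28.28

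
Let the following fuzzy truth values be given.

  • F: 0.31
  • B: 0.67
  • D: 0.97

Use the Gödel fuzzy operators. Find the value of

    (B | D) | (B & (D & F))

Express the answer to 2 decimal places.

0.97

B | D = max(a, b) on (0.67, 0.97) = 0.97
D & F = min(a, b) on (0.97, 0.31) = 0.31
B & (D & F) = min(a, b) on (0.67, 0.31) = 0.31
(B | D) | (B & (D & F)) = max(a, b) on (0.97, 0.31) = 0.97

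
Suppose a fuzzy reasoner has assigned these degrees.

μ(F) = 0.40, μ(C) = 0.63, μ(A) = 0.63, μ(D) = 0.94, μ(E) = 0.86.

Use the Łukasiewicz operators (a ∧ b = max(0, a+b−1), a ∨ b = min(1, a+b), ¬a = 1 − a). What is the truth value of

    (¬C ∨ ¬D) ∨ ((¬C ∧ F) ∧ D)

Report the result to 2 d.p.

¬C = 1 − 0.63 = 0.37
¬D = 1 − 0.94 = 0.06
¬C ∨ ¬D = min(1, a+b) on (0.37, 0.06) = 0.43
¬C = 1 − 0.63 = 0.37
¬C ∧ F = max(0, a+b−1) on (0.37, 0.40) = 0.00
(¬C ∧ F) ∧ D = max(0, a+b−1) on (0.00, 0.94) = 0.00
(¬C ∨ ¬D) ∨ ((¬C ∧ F) ∧ D) = min(1, a+b) on (0.43, 0.00) = 0.43

0.43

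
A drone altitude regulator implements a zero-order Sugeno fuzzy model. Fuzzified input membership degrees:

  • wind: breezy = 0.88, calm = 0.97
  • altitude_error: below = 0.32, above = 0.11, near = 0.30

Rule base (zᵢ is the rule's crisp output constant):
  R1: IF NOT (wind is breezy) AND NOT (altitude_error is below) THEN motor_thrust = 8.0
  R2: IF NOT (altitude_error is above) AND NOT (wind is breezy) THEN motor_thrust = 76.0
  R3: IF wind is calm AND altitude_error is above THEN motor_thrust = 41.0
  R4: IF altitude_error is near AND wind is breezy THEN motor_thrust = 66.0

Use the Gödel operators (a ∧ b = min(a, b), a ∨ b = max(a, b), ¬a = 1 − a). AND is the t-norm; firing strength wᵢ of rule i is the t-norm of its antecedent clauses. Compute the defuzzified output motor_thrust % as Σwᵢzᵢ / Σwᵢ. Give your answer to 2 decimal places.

R1 (z=8.0): ¬breezy=1−0.88=0.12, ¬below=1−0.32=0.68; AND[min(a, b)] → w = 0.12
R2 (z=76.0): ¬above=1−0.11=0.89, ¬breezy=1−0.88=0.12; AND[min(a, b)] → w = 0.12
R3 (z=41.0): calm=0.97, above=0.11; AND[min(a, b)] → w = 0.11
R4 (z=66.0): near=0.30, breezy=0.88; AND[min(a, b)] → w = 0.30
Weighted average = (0.12·8.0 + 0.12·76.0 + 0.11·41.0 + 0.30·66.0) / (0.12 + 0.12 + 0.11 + 0.30)
  = 34.3900 / 0.6500 = 52.91

52.91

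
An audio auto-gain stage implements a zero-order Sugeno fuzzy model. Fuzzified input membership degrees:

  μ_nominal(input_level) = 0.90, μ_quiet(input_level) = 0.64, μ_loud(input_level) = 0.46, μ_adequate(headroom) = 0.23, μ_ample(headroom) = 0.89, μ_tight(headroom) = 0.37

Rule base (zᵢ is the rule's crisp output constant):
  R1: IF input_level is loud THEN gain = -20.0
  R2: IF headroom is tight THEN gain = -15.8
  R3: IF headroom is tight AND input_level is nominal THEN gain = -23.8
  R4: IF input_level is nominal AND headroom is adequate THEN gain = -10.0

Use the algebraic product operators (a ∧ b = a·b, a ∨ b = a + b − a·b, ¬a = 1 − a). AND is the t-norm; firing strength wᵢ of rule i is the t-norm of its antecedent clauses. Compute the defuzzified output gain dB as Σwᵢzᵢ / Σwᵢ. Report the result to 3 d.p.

-18.278

R1 (z=-20.0): loud=0.46 → w = 0.4600
R2 (z=-15.8): tight=0.37 → w = 0.3700
R3 (z=-23.8): tight=0.37, nominal=0.90; AND[a·b] → w = 0.3330
R4 (z=-10.0): nominal=0.90, adequate=0.23; AND[a·b] → w = 0.2070
Weighted average = (0.4600·-20.0 + 0.3700·-15.8 + 0.3330·-23.8 + 0.2070·-10.0) / (0.4600 + 0.3700 + 0.3330 + 0.2070)
  = -25.0414 / 1.3700 = -18.278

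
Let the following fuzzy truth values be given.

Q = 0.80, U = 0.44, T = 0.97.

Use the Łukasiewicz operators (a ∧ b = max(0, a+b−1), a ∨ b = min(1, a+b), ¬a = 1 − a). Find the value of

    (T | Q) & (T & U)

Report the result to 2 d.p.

T | Q = min(1, a+b) on (0.97, 0.80) = 1.00
T & U = max(0, a+b−1) on (0.97, 0.44) = 0.41
(T | Q) & (T & U) = max(0, a+b−1) on (1.00, 0.41) = 0.41

0.41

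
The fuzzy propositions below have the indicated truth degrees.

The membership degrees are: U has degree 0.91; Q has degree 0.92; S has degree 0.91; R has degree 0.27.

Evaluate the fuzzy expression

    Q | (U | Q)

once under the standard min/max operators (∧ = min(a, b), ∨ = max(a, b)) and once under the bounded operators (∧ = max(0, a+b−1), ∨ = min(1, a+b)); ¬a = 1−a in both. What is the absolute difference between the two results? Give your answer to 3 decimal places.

0.080

Under standard min/max:
  U | Q = max(a, b) on (0.91, 0.92) = 0.92
  Q | (U | Q) = max(a, b) on (0.92, 0.92) = 0.92
  → value = 0.9200
Under bounded:
  U | Q = min(1, a+b) on (0.91, 0.92) = 1.00
  Q | (U | Q) = min(1, a+b) on (0.92, 1.00) = 1.00
  → value = 1.0000
|0.9200 − 1.0000| = 0.080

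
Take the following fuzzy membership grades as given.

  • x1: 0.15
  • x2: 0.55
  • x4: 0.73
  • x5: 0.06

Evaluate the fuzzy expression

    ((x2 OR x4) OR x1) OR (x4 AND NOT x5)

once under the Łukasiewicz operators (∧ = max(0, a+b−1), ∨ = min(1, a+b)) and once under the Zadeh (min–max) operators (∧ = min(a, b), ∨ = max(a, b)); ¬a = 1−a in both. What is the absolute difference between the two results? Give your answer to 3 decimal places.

Under Łukasiewicz:
  x2 OR x4 = min(1, a+b) on (0.55, 0.73) = 1.00
  (x2 OR x4) OR x1 = min(1, a+b) on (1.00, 0.15) = 1.00
  NOT x5 = 1 − 0.06 = 0.94
  x4 AND NOT x5 = max(0, a+b−1) on (0.73, 0.94) = 0.67
  ((x2 OR x4) OR x1) OR (x4 AND NOT x5) = min(1, a+b) on (1.00, 0.67) = 1.00
  → value = 1.0000
Under Zadeh (min–max):
  x2 OR x4 = max(a, b) on (0.55, 0.73) = 0.73
  (x2 OR x4) OR x1 = max(a, b) on (0.73, 0.15) = 0.73
  NOT x5 = 1 − 0.06 = 0.94
  x4 AND NOT x5 = min(a, b) on (0.73, 0.94) = 0.73
  ((x2 OR x4) OR x1) OR (x4 AND NOT x5) = max(a, b) on (0.73, 0.73) = 0.73
  → value = 0.7300
|1.0000 − 0.7300| = 0.270

0.270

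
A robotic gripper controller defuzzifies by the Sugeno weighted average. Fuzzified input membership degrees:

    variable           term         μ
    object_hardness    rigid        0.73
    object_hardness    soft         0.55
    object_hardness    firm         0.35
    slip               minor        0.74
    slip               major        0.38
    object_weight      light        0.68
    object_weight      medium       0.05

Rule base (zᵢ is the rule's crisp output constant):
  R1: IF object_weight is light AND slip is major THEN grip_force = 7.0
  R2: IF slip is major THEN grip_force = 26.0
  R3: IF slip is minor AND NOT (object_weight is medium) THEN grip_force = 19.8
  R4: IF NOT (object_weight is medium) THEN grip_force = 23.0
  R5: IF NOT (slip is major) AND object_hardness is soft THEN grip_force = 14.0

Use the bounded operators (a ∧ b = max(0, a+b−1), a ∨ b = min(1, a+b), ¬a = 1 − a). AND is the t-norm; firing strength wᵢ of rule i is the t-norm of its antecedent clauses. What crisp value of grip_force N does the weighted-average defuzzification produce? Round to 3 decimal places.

R1 (z=7.0): light=0.68, major=0.38; AND[max(0, a+b−1)] → w = 0.06
R2 (z=26.0): major=0.38 → w = 0.38
R3 (z=19.8): minor=0.74, ¬medium=1−0.05=0.95; AND[max(0, a+b−1)] → w = 0.69
R4 (z=23.0): ¬medium=1−0.05=0.95 → w = 0.95
R5 (z=14.0): ¬major=1−0.38=0.62, soft=0.55; AND[max(0, a+b−1)] → w = 0.17
Weighted average = (0.06·7.0 + 0.38·26.0 + 0.69·19.8 + 0.95·23.0 + 0.17·14.0) / (0.06 + 0.38 + 0.69 + 0.95 + 0.17)
  = 48.1920 / 2.2500 = 21.419

21.419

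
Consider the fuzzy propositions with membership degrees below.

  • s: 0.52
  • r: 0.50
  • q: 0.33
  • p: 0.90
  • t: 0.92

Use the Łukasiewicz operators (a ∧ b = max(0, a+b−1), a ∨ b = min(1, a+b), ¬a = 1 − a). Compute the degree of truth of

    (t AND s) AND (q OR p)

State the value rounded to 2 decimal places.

0.44

t AND s = max(0, a+b−1) on (0.92, 0.52) = 0.44
q OR p = min(1, a+b) on (0.33, 0.90) = 1.00
(t AND s) AND (q OR p) = max(0, a+b−1) on (0.44, 1.00) = 0.44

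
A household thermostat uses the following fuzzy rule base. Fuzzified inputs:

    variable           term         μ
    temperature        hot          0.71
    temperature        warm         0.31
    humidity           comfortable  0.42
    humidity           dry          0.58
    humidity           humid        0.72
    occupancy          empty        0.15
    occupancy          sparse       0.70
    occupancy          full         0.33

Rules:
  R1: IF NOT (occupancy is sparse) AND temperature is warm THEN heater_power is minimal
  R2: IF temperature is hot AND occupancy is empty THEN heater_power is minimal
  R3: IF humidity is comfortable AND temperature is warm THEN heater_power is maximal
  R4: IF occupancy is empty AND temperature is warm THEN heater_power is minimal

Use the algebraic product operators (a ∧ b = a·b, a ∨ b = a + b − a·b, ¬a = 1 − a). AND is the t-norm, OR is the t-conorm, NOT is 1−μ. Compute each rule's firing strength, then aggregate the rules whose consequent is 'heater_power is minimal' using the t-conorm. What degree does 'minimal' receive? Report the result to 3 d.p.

R1: ¬sparse=1−0.70=0.30, warm=0.31; AND[a·b] → w = 0.0930
R2: hot=0.71, empty=0.15; AND[a·b] → w = 0.1065
R3: comfortable=0.42, warm=0.31; AND[a·b] → w = 0.1302
R4: empty=0.15, warm=0.31; AND[a·b] → w = 0.0465
Rules with consequent 'minimal': {R1, R2, R4} → strengths 0.0930, 0.1065, 0.0465
Aggregate via t-conorm [a + b − a·b]: 0.2273

0.227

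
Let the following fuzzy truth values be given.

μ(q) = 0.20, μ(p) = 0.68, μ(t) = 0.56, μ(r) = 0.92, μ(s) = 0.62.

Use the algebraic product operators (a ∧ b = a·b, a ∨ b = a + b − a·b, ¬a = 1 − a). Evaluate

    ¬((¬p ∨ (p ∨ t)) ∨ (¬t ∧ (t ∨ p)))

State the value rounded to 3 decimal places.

0.060

¬p = 1 − 0.6800 = 0.3200
p ∨ t = a + b − a·b on (0.6800, 0.5600) = 0.8592
¬p ∨ (p ∨ t) = a + b − a·b on (0.3200, 0.8592) = 0.9043
¬t = 1 − 0.5600 = 0.4400
t ∨ p = a + b − a·b on (0.5600, 0.6800) = 0.8592
¬t ∧ (t ∨ p) = a·b on (0.4400, 0.8592) = 0.3780
(¬p ∨ (p ∨ t)) ∨ (¬t ∧ (t ∨ p)) = a + b − a·b on (0.9043, 0.3780) = 0.9405
¬((¬p ∨ (p ∨ t)) ∨ (¬t ∧ (t ∨ p))) = 1 − 0.9405 = 0.0595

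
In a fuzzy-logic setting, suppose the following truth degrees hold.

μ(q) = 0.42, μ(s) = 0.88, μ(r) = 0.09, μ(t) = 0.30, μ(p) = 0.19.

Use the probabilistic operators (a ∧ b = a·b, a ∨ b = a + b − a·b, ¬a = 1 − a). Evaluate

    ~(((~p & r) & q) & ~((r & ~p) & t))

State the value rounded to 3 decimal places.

0.970

~p = 1 − 0.1900 = 0.8100
~p & r = a·b on (0.8100, 0.0900) = 0.0729
(~p & r) & q = a·b on (0.0729, 0.4200) = 0.0306
~p = 1 − 0.1900 = 0.8100
r & ~p = a·b on (0.0900, 0.8100) = 0.0729
(r & ~p) & t = a·b on (0.0729, 0.3000) = 0.0219
~((r & ~p) & t) = 1 − 0.0219 = 0.9781
((~p & r) & q) & ~((r & ~p) & t) = a·b on (0.0306, 0.9781) = 0.0299
~(((~p & r) & q) & ~((r & ~p) & t)) = 1 − 0.0299 = 0.9701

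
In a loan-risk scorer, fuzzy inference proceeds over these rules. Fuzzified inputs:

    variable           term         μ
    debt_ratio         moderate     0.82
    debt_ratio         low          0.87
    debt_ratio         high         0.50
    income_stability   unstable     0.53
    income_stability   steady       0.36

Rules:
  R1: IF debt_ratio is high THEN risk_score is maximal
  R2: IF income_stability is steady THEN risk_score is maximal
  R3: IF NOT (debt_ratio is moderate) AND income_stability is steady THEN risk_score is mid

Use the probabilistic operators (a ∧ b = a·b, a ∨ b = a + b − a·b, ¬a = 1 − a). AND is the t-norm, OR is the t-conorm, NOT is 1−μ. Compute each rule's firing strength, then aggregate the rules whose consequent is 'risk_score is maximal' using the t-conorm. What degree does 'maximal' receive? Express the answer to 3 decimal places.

0.680

R1: high=0.50 → w = 0.5000
R2: steady=0.36 → w = 0.3600
R3: ¬moderate=1−0.82=0.18, steady=0.36; AND[a·b] → w = 0.0648
Rules with consequent 'maximal': {R1, R2} → strengths 0.5000, 0.3600
Aggregate via t-conorm [a + b − a·b]: 0.6800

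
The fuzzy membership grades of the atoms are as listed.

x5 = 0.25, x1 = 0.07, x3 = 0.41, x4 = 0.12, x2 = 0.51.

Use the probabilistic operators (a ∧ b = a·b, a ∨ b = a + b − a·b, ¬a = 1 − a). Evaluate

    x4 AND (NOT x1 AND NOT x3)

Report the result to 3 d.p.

NOT x1 = 1 − 0.0700 = 0.9300
NOT x3 = 1 − 0.4100 = 0.5900
NOT x1 AND NOT x3 = a·b on (0.9300, 0.5900) = 0.5487
x4 AND (NOT x1 AND NOT x3) = a·b on (0.1200, 0.5487) = 0.0658

0.066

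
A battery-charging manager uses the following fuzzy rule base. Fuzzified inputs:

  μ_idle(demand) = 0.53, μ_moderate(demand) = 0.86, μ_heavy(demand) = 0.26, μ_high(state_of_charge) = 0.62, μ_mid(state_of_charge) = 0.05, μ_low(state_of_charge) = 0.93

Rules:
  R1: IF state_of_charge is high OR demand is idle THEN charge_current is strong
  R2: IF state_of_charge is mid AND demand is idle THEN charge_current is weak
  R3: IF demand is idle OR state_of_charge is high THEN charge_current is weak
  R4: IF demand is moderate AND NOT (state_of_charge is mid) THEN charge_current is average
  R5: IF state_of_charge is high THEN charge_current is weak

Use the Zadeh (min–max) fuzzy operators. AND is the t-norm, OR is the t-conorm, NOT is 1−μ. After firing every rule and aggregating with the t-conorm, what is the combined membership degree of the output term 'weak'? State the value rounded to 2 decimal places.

R1: high=0.62, idle=0.53; OR[max(a, b)] → w = 0.62
R2: mid=0.05, idle=0.53; AND[min(a, b)] → w = 0.05
R3: idle=0.53, high=0.62; OR[max(a, b)] → w = 0.62
R4: moderate=0.86, ¬mid=1−0.05=0.95; AND[min(a, b)] → w = 0.86
R5: high=0.62 → w = 0.62
Rules with consequent 'weak': {R2, R3, R5} → strengths 0.05, 0.62, 0.62
Aggregate via t-conorm [max(a, b)]: 0.62

0.62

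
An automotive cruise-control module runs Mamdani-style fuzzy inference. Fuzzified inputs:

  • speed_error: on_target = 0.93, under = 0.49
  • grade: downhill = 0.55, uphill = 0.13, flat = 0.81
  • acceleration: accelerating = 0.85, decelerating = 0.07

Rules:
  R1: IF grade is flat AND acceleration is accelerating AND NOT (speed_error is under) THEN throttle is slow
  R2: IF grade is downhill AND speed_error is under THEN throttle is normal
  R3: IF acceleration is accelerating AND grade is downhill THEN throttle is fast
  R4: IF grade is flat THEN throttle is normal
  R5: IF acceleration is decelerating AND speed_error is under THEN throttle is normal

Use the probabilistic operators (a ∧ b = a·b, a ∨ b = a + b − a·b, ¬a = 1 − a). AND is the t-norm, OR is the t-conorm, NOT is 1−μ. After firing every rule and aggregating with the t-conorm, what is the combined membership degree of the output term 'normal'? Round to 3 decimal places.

0.866

R1: flat=0.81, accelerating=0.85, ¬under=1−0.49=0.51; AND[a·b] → w = 0.3511
R2: downhill=0.55, under=0.49; AND[a·b] → w = 0.2695
R3: accelerating=0.85, downhill=0.55; AND[a·b] → w = 0.4675
R4: flat=0.81 → w = 0.8100
R5: decelerating=0.07, under=0.49; AND[a·b] → w = 0.0343
Rules with consequent 'normal': {R2, R4, R5} → strengths 0.2695, 0.8100, 0.0343
Aggregate via t-conorm [a + b − a·b]: 0.8660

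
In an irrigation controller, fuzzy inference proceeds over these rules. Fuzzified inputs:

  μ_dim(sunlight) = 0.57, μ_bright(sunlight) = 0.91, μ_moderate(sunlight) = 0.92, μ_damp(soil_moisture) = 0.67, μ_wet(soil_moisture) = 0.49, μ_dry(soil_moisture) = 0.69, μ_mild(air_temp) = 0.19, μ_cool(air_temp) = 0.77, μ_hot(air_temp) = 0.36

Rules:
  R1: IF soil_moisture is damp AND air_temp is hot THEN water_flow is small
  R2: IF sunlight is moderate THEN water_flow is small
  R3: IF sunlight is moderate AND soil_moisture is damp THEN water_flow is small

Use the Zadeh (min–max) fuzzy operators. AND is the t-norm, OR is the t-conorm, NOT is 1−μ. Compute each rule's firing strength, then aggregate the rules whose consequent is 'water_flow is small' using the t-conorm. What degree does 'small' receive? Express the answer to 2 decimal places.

R1: damp=0.67, hot=0.36; AND[min(a, b)] → w = 0.36
R2: moderate=0.92 → w = 0.92
R3: moderate=0.92, damp=0.67; AND[min(a, b)] → w = 0.67
Rules with consequent 'small': {R1, R2, R3} → strengths 0.36, 0.92, 0.67
Aggregate via t-conorm [max(a, b)]: 0.92

0.92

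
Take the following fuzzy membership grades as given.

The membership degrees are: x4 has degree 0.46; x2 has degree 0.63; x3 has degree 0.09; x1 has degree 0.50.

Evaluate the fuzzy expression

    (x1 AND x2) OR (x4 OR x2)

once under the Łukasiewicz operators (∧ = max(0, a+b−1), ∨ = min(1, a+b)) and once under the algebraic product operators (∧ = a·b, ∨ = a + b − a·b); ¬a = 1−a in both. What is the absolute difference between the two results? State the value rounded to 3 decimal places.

0.137

Under Łukasiewicz:
  x1 AND x2 = max(0, a+b−1) on (0.50, 0.63) = 0.13
  x4 OR x2 = min(1, a+b) on (0.46, 0.63) = 1.00
  (x1 AND x2) OR (x4 OR x2) = min(1, a+b) on (0.13, 1.00) = 1.00
  → value = 1.0000
Under algebraic product:
  x1 AND x2 = a·b on (0.5000, 0.6300) = 0.3150
  x4 OR x2 = a + b − a·b on (0.4600, 0.6300) = 0.8002
  (x1 AND x2) OR (x4 OR x2) = a + b − a·b on (0.3150, 0.8002) = 0.8631
  → value = 0.8631
|1.0000 − 0.8631| = 0.137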